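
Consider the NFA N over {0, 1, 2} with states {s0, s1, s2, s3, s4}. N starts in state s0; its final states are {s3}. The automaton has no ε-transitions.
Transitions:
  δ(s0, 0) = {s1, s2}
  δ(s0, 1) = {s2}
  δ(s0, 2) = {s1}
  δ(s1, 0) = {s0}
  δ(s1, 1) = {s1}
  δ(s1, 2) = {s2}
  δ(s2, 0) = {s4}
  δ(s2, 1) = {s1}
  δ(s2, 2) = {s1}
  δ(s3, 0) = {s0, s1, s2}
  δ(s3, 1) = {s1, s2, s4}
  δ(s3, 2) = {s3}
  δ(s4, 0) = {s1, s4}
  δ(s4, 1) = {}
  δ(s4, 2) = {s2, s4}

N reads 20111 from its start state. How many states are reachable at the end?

1

Start: {s0}
read 2: {s1}
read 0: {s0}
read 1: {s2}
read 1: {s1}
read 1: {s1}
Final reachable set {s1} has 1 state.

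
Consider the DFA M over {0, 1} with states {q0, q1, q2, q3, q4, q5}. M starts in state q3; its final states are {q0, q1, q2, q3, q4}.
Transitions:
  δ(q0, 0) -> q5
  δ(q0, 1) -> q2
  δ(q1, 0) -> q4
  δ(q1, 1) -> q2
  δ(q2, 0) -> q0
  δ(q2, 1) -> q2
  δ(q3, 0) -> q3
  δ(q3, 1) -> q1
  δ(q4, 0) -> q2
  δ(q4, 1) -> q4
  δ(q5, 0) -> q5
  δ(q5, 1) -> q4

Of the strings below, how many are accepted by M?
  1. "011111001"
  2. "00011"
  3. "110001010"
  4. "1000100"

"011111001": accepted
"00011": accepted
"110001010": accepted
"1000100": rejected

3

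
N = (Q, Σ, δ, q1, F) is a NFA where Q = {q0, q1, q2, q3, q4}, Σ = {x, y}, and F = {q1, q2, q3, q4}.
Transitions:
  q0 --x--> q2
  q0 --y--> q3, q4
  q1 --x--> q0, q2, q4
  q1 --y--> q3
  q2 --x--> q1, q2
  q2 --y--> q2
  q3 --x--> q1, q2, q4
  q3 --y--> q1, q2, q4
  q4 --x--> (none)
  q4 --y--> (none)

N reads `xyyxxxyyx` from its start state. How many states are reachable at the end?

Start: {q1}
read x: {q0, q2, q4}
read y: {q2, q3, q4}
read y: {q1, q2, q4}
read x: {q0, q1, q2, q4}
read x: {q0, q1, q2, q4}
read x: {q0, q1, q2, q4}
read y: {q2, q3, q4}
read y: {q1, q2, q4}
read x: {q0, q1, q2, q4}
Final reachable set {q0, q1, q2, q4} has 4 states.

4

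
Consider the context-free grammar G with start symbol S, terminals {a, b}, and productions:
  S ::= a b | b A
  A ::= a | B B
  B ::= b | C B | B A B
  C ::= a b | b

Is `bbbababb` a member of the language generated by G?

yes

S ⇒ bA ⇒ bBB ⇒ bCBB ⇒ bbBB ⇒ bbBABB ⇒ bbBABABB ⇒ bbbABABB ⇒ bbbaBABB ⇒ bbbabABB ⇒ bbbabaBB ⇒ bbbababB ⇒ bbbababb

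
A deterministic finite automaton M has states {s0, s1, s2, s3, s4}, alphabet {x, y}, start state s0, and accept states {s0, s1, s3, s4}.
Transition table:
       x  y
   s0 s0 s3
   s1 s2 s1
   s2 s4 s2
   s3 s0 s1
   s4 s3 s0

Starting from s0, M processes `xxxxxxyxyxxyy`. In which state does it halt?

s0 --x--> s0
s0 --x--> s0
s0 --x--> s0
s0 --x--> s0
s0 --x--> s0
s0 --x--> s0
s0 --y--> s3
s3 --x--> s0
s0 --y--> s3
s3 --x--> s0
s0 --x--> s0
s0 --y--> s3
s3 --y--> s1

s1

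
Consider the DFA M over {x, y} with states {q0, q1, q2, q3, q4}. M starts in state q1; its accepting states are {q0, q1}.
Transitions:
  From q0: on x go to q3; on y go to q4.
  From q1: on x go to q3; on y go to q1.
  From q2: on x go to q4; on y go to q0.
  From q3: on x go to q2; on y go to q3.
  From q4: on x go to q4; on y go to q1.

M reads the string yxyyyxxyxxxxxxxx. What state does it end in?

q4

q1 --y--> q1
q1 --x--> q3
q3 --y--> q3
q3 --y--> q3
q3 --y--> q3
q3 --x--> q2
q2 --x--> q4
q4 --y--> q1
q1 --x--> q3
q3 --x--> q2
q2 --x--> q4
q4 --x--> q4
q4 --x--> q4
q4 --x--> q4
q4 --x--> q4
q4 --x--> q4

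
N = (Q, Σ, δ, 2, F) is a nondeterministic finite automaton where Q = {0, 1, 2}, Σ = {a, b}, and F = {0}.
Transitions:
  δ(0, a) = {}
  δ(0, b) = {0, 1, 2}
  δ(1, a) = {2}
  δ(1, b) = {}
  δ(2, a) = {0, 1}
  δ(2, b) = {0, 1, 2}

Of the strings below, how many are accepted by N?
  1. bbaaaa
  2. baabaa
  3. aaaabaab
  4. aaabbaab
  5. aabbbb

5

bbaaaa: accepted
baabaa: accepted
aaaabaab: accepted
aaabbaab: accepted
aabbbb: accepted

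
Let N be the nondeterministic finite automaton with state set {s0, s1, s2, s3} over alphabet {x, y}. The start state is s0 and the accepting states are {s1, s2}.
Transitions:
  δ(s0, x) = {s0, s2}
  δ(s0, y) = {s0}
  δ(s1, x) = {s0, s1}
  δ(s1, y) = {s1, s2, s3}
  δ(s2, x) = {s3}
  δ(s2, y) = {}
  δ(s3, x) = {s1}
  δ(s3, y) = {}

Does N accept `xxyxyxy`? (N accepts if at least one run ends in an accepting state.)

rejected

Start: {s0}
read x: {s0, s2}
read x: {s0, s2, s3}
read y: {s0}
read x: {s0, s2}
read y: {s0}
read x: {s0, s2}
read y: {s0}
Reachable ∩ accepting = {} — empty.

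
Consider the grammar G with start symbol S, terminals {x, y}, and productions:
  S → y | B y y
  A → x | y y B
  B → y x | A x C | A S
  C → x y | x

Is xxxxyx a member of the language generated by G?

no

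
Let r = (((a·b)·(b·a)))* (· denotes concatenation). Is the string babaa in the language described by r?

no

babaa cannot be split into zero or more pieces each matching ((a·b)·(b·a)).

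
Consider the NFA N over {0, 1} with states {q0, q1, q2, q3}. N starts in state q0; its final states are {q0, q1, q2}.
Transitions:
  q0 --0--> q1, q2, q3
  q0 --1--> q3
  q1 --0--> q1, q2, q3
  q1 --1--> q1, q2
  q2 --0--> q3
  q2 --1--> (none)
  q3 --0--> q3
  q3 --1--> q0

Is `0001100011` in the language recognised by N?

accepted

Start: {q0}
read 0: {q1, q2, q3}
read 0: {q1, q2, q3}
read 0: {q1, q2, q3}
read 1: {q0, q1, q2}
read 1: {q1, q2, q3}
read 0: {q1, q2, q3}
read 0: {q1, q2, q3}
read 0: {q1, q2, q3}
read 1: {q0, q1, q2}
read 1: {q1, q2, q3}
Reachable ∩ accepting = {q1, q2} — nonempty.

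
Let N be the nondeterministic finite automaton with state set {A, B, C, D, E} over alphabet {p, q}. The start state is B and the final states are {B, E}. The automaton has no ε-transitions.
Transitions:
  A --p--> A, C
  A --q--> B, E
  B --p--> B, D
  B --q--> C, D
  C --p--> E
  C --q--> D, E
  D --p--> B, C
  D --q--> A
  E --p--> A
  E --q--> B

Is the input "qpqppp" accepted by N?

accepted

Start: {B}
read q: {C, D}
read p: {B, C, E}
read q: {B, C, D, E}
read p: {A, B, C, D, E}
read p: {A, B, C, D, E}
read p: {A, B, C, D, E}
Reachable ∩ accepting = {B, E} — nonempty.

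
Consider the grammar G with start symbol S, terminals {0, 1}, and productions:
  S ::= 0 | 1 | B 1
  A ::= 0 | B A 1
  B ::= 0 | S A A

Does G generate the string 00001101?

yes

S ⇒ B1 ⇒ SAA1 ⇒ 0AA1 ⇒ 0BA1A1 ⇒ 00A1A1 ⇒ 00BA11A1 ⇒ 000A11A1 ⇒ 000011A1 ⇒ 00001101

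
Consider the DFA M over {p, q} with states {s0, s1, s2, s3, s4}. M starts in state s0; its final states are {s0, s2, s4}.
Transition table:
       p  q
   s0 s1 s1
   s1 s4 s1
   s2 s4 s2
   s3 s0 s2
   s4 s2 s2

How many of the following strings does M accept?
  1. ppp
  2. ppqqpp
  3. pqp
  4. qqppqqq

ppp: accepted
ppqqpp: accepted
pqp: accepted
qqppqqq: accepted

4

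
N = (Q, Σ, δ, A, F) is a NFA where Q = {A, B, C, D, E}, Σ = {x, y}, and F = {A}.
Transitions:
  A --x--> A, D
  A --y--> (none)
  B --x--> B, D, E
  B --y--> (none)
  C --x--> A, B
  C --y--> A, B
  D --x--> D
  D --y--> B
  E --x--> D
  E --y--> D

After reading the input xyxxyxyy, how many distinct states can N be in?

Start: {A}
read x: {A, D}
read y: {B}
read x: {B, D, E}
read x: {B, D, E}
read y: {B, D}
read x: {B, D, E}
read y: {B, D}
read y: {B}
Final reachable set {B} has 1 state.

1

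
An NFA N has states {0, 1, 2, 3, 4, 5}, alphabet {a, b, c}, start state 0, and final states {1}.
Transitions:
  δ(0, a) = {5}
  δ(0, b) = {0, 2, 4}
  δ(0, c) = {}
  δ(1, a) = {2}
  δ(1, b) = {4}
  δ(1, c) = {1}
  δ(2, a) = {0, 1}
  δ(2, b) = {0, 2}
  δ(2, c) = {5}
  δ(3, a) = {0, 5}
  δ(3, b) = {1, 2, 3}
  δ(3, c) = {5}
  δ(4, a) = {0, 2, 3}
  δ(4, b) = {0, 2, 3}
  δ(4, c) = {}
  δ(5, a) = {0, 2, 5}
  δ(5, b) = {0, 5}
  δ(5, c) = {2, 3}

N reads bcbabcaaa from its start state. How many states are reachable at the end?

Start: {0}
read b: {0, 2, 4}
read c: {5}
read b: {0, 5}
read a: {0, 2, 5}
read b: {0, 2, 4, 5}
read c: {2, 3, 5}
read a: {0, 1, 2, 5}
read a: {0, 1, 2, 5}
read a: {0, 1, 2, 5}
Final reachable set {0, 1, 2, 5} has 4 states.

4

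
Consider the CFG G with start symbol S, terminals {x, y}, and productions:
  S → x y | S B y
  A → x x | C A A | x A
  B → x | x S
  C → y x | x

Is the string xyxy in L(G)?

yes

S ⇒ SBy ⇒ xyBy ⇒ xyxy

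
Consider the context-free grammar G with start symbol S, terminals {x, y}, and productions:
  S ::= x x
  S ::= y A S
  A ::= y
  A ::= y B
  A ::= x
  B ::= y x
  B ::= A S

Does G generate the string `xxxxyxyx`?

no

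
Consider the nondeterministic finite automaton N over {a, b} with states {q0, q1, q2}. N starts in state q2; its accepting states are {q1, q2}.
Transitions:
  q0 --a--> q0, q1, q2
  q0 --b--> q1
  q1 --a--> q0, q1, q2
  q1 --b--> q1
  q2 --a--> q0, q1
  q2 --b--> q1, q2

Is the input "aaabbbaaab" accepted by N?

accepted

Start: {q2}
read a: {q0, q1}
read a: {q0, q1, q2}
read a: {q0, q1, q2}
read b: {q1, q2}
read b: {q1, q2}
read b: {q1, q2}
read a: {q0, q1, q2}
read a: {q0, q1, q2}
read a: {q0, q1, q2}
read b: {q1, q2}
Reachable ∩ accepting = {q1, q2} — nonempty.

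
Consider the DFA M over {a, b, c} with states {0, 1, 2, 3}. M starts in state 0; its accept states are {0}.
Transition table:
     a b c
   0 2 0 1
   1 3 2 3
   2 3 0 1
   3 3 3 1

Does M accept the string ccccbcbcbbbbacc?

0 --c--> 1
1 --c--> 3
3 --c--> 1
1 --c--> 3
3 --b--> 3
3 --c--> 1
1 --b--> 2
2 --c--> 1
1 --b--> 2
2 --b--> 0
0 --b--> 0
0 --b--> 0
0 --a--> 2
2 --c--> 1
1 --c--> 3
End in state 3, which is not an accepting state.

rejected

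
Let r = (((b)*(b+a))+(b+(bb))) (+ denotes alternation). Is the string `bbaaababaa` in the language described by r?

no

Neither ((b)*(b+a)) nor (b+(bb)) matches bbaaababaa.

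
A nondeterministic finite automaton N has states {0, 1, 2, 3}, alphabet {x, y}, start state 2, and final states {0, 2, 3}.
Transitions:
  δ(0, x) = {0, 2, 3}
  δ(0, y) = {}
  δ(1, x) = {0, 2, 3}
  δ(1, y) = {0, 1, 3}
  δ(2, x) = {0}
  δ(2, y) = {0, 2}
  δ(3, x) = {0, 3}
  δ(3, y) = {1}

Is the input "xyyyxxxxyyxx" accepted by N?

Start: {2}
read x: {0}
read y: {}
The reachable set is empty and stays empty for the remaining 10 symbols.
Reachable ∩ accepting = {} — empty.

rejected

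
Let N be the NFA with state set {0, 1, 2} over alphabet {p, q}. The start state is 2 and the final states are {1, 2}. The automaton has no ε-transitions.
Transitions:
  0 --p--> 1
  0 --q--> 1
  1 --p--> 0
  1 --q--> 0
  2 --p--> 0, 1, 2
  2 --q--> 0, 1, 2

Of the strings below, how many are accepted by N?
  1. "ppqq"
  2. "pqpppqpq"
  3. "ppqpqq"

"ppqq": accepted
"pqpppqpq": accepted
"ppqpqq": accepted

3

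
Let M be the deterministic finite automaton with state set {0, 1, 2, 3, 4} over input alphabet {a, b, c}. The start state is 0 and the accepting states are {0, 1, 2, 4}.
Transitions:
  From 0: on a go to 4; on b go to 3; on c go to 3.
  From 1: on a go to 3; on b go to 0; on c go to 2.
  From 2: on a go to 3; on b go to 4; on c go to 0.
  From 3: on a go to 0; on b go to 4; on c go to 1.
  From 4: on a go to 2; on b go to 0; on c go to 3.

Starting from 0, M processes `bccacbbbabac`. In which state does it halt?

0

0 --b--> 3
3 --c--> 1
1 --c--> 2
2 --a--> 3
3 --c--> 1
1 --b--> 0
0 --b--> 3
3 --b--> 4
4 --a--> 2
2 --b--> 4
4 --a--> 2
2 --c--> 0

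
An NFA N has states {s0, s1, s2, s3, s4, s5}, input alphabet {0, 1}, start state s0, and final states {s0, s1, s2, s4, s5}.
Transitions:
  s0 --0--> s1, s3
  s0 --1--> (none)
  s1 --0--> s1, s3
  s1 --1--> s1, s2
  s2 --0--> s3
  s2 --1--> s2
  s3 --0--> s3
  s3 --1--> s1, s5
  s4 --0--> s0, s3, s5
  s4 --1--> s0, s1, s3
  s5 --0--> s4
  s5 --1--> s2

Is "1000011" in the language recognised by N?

rejected

Start: {s0}
read 1: {}
The reachable set is empty and stays empty for the remaining 6 symbols.
Reachable ∩ accepting = {} — empty.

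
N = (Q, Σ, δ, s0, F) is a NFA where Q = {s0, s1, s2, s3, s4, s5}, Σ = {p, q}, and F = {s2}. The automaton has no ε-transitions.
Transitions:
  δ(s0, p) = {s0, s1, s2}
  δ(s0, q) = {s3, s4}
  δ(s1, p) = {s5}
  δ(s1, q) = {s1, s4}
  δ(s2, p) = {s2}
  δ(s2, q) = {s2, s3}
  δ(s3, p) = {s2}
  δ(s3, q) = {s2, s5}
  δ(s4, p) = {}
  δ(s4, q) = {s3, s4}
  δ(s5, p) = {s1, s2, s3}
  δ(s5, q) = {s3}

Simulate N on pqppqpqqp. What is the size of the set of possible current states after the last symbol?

Start: {s0}
read p: {s0, s1, s2}
read q: {s1, s2, s3, s4}
read p: {s2, s5}
read p: {s1, s2, s3}
read q: {s1, s2, s3, s4, s5}
read p: {s1, s2, s3, s5}
read q: {s1, s2, s3, s4, s5}
read q: {s1, s2, s3, s4, s5}
read p: {s1, s2, s3, s5}
Final reachable set {s1, s2, s3, s5} has 4 states.

4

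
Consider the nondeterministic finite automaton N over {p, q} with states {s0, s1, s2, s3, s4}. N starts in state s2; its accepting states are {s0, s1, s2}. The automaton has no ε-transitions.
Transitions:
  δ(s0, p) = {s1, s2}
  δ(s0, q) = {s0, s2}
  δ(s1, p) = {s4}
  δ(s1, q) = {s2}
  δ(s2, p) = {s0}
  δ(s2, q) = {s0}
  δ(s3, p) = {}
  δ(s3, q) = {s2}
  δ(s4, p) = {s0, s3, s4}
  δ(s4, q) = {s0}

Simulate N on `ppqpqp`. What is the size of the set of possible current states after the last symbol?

3

Start: {s2}
read p: {s0}
read p: {s1, s2}
read q: {s0, s2}
read p: {s0, s1, s2}
read q: {s0, s2}
read p: {s0, s1, s2}
Final reachable set {s0, s1, s2} has 3 states.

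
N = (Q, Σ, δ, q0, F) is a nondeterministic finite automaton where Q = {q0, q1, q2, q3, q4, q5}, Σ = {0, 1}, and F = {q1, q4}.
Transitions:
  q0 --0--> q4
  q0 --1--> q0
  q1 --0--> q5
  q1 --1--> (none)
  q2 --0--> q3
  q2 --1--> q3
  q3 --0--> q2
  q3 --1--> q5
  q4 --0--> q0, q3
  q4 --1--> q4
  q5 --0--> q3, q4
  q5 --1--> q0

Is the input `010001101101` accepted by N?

rejected

Start: {q0}
read 0: {q4}
read 1: {q4}
read 0: {q0, q3}
read 0: {q2, q4}
read 0: {q0, q3}
read 1: {q0, q5}
read 1: {q0}
read 0: {q4}
read 1: {q4}
read 1: {q4}
read 0: {q0, q3}
read 1: {q0, q5}
Reachable ∩ accepting = {} — empty.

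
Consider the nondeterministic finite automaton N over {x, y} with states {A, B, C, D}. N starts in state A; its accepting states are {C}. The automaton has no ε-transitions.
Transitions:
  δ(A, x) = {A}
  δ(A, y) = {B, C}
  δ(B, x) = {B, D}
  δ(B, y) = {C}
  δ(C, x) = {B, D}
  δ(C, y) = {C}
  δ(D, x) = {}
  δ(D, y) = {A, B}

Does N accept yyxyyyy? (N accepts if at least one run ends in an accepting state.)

accepted

Start: {A}
read y: {B, C}
read y: {C}
read x: {B, D}
read y: {A, B, C}
read y: {B, C}
read y: {C}
read y: {C}
Reachable ∩ accepting = {C} — nonempty.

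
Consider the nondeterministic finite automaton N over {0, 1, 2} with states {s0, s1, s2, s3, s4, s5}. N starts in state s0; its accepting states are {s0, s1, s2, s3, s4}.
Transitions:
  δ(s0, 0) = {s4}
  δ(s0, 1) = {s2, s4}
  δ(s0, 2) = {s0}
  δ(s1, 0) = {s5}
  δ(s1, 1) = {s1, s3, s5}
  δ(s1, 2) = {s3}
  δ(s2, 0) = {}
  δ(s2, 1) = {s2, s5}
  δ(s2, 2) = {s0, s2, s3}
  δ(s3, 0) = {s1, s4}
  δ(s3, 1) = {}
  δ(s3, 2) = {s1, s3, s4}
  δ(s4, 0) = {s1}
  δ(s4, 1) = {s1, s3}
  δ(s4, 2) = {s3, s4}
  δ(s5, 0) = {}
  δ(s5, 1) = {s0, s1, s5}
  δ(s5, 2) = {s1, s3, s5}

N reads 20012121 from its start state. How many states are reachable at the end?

Start: {s0}
read 2: {s0}
read 0: {s4}
read 0: {s1}
read 1: {s1, s3, s5}
read 2: {s1, s3, s4, s5}
read 1: {s0, s1, s3, s5}
read 2: {s0, s1, s3, s4, s5}
read 1: {s0, s1, s2, s3, s4, s5}
Final reachable set {s0, s1, s2, s3, s4, s5} has 6 states.

6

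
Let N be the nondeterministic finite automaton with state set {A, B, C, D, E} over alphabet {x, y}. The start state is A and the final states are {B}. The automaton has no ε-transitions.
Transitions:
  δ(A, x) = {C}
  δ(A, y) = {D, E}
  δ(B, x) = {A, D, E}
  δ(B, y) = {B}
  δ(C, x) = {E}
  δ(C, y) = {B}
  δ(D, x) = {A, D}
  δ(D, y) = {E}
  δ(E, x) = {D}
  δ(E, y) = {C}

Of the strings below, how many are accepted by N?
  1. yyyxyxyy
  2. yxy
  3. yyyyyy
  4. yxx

2

yyyxyxyy: accepted
yxy: rejected
yyyyyy: accepted
yxx: rejected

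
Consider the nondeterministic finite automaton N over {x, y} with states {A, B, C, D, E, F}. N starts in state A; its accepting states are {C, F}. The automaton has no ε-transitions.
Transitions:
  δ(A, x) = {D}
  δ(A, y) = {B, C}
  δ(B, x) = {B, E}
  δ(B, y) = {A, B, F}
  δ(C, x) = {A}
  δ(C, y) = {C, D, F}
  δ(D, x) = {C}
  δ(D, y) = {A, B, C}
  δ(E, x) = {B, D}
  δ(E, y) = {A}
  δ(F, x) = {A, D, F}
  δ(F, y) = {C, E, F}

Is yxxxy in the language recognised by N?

Start: {A}
read y: {B, C}
read x: {A, B, E}
read x: {B, D, E}
read x: {B, C, D, E}
read y: {A, B, C, D, F}
Reachable ∩ accepting = {C, F} — nonempty.

accepted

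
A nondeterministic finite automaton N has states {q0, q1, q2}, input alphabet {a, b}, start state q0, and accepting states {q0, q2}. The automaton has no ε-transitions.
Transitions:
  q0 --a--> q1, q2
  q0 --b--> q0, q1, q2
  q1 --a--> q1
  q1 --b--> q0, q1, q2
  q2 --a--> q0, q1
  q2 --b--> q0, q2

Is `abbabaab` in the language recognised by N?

Start: {q0}
read a: {q1, q2}
read b: {q0, q1, q2}
read b: {q0, q1, q2}
read a: {q0, q1, q2}
read b: {q0, q1, q2}
read a: {q0, q1, q2}
read a: {q0, q1, q2}
read b: {q0, q1, q2}
Reachable ∩ accepting = {q0, q2} — nonempty.

accepted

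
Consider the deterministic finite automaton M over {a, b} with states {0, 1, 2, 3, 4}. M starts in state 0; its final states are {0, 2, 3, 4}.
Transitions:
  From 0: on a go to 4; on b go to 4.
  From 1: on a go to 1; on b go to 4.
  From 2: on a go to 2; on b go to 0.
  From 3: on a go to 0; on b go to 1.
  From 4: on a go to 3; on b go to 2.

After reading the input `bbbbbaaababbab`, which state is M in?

0 --b--> 4
4 --b--> 2
2 --b--> 0
0 --b--> 4
4 --b--> 2
2 --a--> 2
2 --a--> 2
2 --a--> 2
2 --b--> 0
0 --a--> 4
4 --b--> 2
2 --b--> 0
0 --a--> 4
4 --b--> 2

2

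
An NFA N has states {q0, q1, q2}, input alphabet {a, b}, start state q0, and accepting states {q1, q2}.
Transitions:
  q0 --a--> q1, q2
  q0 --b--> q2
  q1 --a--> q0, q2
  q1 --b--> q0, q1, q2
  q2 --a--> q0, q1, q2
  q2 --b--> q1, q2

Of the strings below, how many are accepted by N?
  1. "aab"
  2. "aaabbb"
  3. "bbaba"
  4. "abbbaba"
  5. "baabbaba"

"aab": accepted
"aaabbb": accepted
"bbaba": accepted
"abbbaba": accepted
"baabbaba": accepted

5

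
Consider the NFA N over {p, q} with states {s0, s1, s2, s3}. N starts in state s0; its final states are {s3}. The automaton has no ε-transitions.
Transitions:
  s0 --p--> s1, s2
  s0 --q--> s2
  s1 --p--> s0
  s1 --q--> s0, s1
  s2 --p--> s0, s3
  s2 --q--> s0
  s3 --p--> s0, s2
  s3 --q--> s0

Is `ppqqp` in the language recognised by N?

Start: {s0}
read p: {s1, s2}
read p: {s0, s3}
read q: {s0, s2}
read q: {s0, s2}
read p: {s0, s1, s2, s3}
Reachable ∩ accepting = {s3} — nonempty.

accepted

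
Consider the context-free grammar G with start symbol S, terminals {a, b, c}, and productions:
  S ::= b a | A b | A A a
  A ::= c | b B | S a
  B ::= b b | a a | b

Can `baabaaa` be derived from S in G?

S ⇒ AAa ⇒ SaAa ⇒ baaAa ⇒ baaSaa ⇒ baabaaa

yes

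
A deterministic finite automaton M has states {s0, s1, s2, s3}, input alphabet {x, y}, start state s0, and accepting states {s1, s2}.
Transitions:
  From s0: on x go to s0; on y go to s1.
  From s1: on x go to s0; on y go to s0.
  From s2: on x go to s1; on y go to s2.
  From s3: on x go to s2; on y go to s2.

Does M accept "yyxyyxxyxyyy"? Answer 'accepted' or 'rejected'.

accepted

s0 --y--> s1
s1 --y--> s0
s0 --x--> s0
s0 --y--> s1
s1 --y--> s0
s0 --x--> s0
s0 --x--> s0
s0 --y--> s1
s1 --x--> s0
s0 --y--> s1
s1 --y--> s0
s0 --y--> s1
End in state s1, which is an accepting state.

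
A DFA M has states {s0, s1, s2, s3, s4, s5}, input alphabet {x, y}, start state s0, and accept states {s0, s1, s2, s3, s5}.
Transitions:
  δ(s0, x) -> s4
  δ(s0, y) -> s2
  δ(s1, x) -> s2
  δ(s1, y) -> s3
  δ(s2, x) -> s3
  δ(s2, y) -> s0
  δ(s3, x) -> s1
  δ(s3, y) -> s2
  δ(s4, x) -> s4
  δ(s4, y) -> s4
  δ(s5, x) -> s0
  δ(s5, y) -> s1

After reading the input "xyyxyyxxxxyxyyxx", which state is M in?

s0 --x--> s4
s4 --y--> s4
s4 --y--> s4
s4 --x--> s4
s4 --y--> s4
s4 --y--> s4
s4 --x--> s4
s4 --x--> s4
s4 --x--> s4
s4 --x--> s4
s4 --y--> s4
s4 --x--> s4
s4 --y--> s4
s4 --y--> s4
s4 --x--> s4
s4 --x--> s4

s4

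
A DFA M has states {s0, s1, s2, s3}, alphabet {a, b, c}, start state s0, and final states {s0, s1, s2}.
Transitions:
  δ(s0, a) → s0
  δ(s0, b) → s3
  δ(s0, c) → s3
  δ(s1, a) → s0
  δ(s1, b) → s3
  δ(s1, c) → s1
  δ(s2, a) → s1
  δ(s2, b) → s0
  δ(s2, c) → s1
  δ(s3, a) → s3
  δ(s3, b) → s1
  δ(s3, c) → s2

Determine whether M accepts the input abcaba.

s0 --a--> s0
s0 --b--> s3
s3 --c--> s2
s2 --a--> s1
s1 --b--> s3
s3 --a--> s3
End in state s3, which is not an accepting state.

rejected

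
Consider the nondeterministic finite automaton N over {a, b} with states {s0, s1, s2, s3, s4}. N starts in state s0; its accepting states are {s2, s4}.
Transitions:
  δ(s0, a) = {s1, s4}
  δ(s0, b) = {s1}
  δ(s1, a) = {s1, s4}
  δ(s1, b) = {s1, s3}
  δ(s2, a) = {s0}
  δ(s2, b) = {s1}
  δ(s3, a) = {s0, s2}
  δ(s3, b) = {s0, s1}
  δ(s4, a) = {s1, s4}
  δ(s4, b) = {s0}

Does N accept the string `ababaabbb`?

rejected

Start: {s0}
read a: {s1, s4}
read b: {s0, s1, s3}
read a: {s0, s1, s2, s4}
read b: {s0, s1, s3}
read a: {s0, s1, s2, s4}
read a: {s0, s1, s4}
read b: {s0, s1, s3}
read b: {s0, s1, s3}
read b: {s0, s1, s3}
Reachable ∩ accepting = {} — empty.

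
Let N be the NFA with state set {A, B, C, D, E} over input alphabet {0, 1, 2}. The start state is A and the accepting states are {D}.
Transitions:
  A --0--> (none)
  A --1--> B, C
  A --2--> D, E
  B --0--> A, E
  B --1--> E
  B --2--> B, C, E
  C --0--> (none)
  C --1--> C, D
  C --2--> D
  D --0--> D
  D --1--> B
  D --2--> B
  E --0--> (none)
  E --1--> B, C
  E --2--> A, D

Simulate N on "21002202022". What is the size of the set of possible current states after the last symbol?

Start: {A}
read 2: {D, E}
read 1: {B, C}
read 0: {A, E}
read 0: {}
The reachable set is empty and stays empty for the remaining 7 symbols.
Final reachable set {} has 0 states.

0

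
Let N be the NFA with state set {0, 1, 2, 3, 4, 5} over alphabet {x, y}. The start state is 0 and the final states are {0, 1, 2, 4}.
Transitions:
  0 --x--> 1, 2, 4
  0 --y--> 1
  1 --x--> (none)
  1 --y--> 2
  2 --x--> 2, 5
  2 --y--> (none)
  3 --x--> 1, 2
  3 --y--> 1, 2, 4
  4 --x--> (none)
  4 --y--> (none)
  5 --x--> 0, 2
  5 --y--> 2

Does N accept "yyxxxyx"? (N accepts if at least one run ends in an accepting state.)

accepted

Start: {0}
read y: {1}
read y: {2}
read x: {2, 5}
read x: {0, 2, 5}
read x: {0, 1, 2, 4, 5}
read y: {1, 2}
read x: {2, 5}
Reachable ∩ accepting = {2} — nonempty.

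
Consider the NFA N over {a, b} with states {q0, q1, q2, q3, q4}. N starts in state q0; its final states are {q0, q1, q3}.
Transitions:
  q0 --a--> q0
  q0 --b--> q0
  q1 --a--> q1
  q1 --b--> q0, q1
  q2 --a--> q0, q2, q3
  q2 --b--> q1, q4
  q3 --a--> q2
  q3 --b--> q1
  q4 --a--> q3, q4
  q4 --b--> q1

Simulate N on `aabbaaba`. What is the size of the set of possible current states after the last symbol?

1

Start: {q0}
read a: {q0}
read a: {q0}
read b: {q0}
read b: {q0}
read a: {q0}
read a: {q0}
read b: {q0}
read a: {q0}
Final reachable set {q0} has 1 state.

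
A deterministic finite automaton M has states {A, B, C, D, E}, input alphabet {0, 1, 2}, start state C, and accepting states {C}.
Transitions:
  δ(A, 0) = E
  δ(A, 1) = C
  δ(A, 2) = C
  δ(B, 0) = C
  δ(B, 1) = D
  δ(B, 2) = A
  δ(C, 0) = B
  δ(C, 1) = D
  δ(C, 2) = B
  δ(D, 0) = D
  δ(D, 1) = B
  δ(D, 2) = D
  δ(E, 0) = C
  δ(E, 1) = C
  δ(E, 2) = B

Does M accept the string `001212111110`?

accepted

C --0--> B
B --0--> C
C --1--> D
D --2--> D
D --1--> B
B --2--> A
A --1--> C
C --1--> D
D --1--> B
B --1--> D
D --1--> B
B --0--> C
End in state C, which is an accepting state.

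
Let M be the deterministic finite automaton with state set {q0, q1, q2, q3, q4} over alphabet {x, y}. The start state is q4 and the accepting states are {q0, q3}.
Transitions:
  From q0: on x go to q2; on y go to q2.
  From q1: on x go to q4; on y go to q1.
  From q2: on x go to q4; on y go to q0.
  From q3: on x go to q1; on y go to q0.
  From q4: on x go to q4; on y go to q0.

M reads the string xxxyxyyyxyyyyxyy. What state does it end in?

q4 --x--> q4
q4 --x--> q4
q4 --x--> q4
q4 --y--> q0
q0 --x--> q2
q2 --y--> q0
q0 --y--> q2
q2 --y--> q0
q0 --x--> q2
q2 --y--> q0
q0 --y--> q2
q2 --y--> q0
q0 --y--> q2
q2 --x--> q4
q4 --y--> q0
q0 --y--> q2

q2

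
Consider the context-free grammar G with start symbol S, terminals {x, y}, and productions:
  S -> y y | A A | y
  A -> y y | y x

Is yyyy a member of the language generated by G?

yes

S ⇒ AA ⇒ yyA ⇒ yyyy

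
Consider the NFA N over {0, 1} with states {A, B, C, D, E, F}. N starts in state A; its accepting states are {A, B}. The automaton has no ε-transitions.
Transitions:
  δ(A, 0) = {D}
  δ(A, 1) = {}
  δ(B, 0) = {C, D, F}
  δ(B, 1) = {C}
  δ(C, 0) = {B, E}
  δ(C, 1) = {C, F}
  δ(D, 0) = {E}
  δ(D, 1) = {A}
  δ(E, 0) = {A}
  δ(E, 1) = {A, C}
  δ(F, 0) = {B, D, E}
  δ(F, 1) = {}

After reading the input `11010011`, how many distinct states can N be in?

Start: {A}
read 1: {}
The reachable set is empty and stays empty for the remaining 7 symbols.
Final reachable set {} has 0 states.

0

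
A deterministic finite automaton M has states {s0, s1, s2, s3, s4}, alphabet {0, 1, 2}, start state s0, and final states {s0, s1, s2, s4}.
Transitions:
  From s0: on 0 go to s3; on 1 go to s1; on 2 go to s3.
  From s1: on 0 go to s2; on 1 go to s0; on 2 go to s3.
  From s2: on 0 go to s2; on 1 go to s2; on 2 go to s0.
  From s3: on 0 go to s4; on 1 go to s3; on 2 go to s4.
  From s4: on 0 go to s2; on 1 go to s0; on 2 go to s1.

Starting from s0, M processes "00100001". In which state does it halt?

s0 --0--> s3
s3 --0--> s4
s4 --1--> s0
s0 --0--> s3
s3 --0--> s4
s4 --0--> s2
s2 --0--> s2
s2 --1--> s2

s2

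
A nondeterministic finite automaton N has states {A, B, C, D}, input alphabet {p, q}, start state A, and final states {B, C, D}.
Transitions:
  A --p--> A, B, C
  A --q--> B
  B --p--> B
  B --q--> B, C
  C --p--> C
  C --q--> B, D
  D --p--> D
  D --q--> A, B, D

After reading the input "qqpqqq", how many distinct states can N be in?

4

Start: {A}
read q: {B}
read q: {B, C}
read p: {B, C}
read q: {B, C, D}
read q: {A, B, C, D}
read q: {A, B, C, D}
Final reachable set {A, B, C, D} has 4 states.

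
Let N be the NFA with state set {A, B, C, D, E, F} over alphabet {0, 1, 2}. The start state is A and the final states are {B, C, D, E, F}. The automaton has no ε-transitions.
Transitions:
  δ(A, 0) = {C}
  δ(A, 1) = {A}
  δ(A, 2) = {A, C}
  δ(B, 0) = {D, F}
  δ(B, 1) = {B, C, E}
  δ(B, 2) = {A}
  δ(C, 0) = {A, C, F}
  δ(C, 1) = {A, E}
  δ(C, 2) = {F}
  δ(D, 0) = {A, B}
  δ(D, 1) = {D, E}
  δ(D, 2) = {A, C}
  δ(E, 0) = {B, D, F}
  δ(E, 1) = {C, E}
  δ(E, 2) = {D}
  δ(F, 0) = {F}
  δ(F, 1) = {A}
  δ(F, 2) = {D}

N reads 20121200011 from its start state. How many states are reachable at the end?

4

Start: {A}
read 2: {A, C}
read 0: {A, C, F}
read 1: {A, E}
read 2: {A, C, D}
read 1: {A, D, E}
read 2: {A, C, D}
read 0: {A, B, C, F}
read 0: {A, C, D, F}
read 0: {A, B, C, F}
read 1: {A, B, C, E}
read 1: {A, B, C, E}
Final reachable set {A, B, C, E} has 4 states.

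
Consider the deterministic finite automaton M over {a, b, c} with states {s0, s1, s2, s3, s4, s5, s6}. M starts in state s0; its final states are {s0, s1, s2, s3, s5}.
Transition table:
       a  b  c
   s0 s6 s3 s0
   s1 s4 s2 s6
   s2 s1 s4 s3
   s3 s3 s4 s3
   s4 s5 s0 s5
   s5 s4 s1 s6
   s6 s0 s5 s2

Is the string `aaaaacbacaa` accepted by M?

rejected

s0 --a--> s6
s6 --a--> s0
s0 --a--> s6
s6 --a--> s0
s0 --a--> s6
s6 --c--> s2
s2 --b--> s4
s4 --a--> s5
s5 --c--> s6
s6 --a--> s0
s0 --a--> s6
End in state s6, which is not an accepting state.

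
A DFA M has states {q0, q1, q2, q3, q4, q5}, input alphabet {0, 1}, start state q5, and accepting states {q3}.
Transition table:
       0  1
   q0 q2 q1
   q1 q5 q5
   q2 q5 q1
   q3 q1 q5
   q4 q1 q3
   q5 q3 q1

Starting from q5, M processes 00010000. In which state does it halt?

q5 --0--> q3
q3 --0--> q1
q1 --0--> q5
q5 --1--> q1
q1 --0--> q5
q5 --0--> q3
q3 --0--> q1
q1 --0--> q5

q5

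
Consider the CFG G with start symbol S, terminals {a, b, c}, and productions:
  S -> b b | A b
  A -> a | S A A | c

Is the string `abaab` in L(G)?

S ⇒ Ab ⇒ SAAb ⇒ AbAAb ⇒ abAAb ⇒ abaAb ⇒ abaab

yes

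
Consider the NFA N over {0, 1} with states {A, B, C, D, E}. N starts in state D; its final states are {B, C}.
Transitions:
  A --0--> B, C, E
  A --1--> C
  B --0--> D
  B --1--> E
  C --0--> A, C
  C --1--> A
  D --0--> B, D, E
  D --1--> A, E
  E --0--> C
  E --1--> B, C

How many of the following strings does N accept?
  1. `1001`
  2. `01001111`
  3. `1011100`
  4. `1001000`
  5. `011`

`1001`: accepted
`01001111`: accepted
`1011100`: accepted
`1001000`: accepted
`011`: accepted

5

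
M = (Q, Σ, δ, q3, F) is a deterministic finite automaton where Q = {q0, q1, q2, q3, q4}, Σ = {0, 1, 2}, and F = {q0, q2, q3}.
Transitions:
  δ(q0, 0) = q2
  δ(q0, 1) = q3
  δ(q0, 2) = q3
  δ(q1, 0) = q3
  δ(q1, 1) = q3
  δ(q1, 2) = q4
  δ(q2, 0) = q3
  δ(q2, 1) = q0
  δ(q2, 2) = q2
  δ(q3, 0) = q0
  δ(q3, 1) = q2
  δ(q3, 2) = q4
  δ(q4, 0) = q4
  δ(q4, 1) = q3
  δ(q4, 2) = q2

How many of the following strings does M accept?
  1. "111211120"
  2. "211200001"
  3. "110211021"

3

"111211120": accepted
"211200001": accepted
"110211021": accepted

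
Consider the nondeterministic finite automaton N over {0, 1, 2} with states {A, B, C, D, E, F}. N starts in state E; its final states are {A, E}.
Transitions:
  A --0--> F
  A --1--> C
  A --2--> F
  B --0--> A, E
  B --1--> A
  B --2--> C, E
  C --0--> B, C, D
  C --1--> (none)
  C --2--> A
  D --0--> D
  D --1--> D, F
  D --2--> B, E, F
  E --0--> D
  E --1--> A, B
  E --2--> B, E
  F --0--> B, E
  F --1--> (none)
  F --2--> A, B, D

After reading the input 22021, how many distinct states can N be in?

3

Start: {E}
read 2: {B, E}
read 2: {B, C, E}
read 0: {A, B, C, D, E}
read 2: {A, B, C, E, F}
read 1: {A, B, C}
Final reachable set {A, B, C} has 3 states.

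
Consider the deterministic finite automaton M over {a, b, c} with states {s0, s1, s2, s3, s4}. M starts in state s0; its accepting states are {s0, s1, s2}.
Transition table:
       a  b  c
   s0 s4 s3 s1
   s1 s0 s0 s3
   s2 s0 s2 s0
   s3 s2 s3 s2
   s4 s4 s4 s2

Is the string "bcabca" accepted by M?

s0 --b--> s3
s3 --c--> s2
s2 --a--> s0
s0 --b--> s3
s3 --c--> s2
s2 --a--> s0
End in state s0, which is an accepting state.

accepted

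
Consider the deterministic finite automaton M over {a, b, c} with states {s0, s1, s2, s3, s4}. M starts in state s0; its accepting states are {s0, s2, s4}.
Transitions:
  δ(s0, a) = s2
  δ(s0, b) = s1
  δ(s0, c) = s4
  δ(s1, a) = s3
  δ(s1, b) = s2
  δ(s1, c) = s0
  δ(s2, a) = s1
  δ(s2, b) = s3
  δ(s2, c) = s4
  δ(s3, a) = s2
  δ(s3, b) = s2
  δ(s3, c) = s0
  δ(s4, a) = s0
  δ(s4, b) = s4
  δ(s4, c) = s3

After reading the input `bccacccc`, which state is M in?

s0 --b--> s1
s1 --c--> s0
s0 --c--> s4
s4 --a--> s0
s0 --c--> s4
s4 --c--> s3
s3 --c--> s0
s0 --c--> s4

s4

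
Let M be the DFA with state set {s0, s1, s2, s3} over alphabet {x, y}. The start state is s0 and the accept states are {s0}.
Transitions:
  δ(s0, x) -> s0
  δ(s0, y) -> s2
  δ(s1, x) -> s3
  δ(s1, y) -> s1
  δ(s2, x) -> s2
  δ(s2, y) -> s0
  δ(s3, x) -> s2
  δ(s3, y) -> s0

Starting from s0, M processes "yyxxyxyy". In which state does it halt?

s2

s0 --y--> s2
s2 --y--> s0
s0 --x--> s0
s0 --x--> s0
s0 --y--> s2
s2 --x--> s2
s2 --y--> s0
s0 --y--> s2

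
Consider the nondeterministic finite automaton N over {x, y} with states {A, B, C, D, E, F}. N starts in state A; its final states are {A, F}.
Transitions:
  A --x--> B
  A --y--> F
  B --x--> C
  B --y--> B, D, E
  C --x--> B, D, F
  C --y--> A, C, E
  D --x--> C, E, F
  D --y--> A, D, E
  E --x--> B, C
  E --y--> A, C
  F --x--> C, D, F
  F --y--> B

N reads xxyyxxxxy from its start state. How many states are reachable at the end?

Start: {A}
read x: {B}
read x: {C}
read y: {A, C, E}
read y: {A, C, E, F}
read x: {B, C, D, F}
read x: {B, C, D, E, F}
read x: {B, C, D, E, F}
read x: {B, C, D, E, F}
read y: {A, B, C, D, E}
Final reachable set {A, B, C, D, E} has 5 states.

5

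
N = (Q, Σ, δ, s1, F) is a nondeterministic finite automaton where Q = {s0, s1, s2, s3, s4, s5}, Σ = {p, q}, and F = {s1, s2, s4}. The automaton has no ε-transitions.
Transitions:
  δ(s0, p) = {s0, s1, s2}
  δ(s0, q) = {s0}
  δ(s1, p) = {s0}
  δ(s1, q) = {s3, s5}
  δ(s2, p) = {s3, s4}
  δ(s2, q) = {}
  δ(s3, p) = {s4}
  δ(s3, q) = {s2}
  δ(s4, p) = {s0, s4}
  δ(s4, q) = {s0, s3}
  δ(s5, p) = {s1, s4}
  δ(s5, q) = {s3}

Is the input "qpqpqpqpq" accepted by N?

rejected

Start: {s1}
read q: {s3, s5}
read p: {s1, s4}
read q: {s0, s3, s5}
read p: {s0, s1, s2, s4}
read q: {s0, s3, s5}
read p: {s0, s1, s2, s4}
read q: {s0, s3, s5}
read p: {s0, s1, s2, s4}
read q: {s0, s3, s5}
Reachable ∩ accepting = {} — empty.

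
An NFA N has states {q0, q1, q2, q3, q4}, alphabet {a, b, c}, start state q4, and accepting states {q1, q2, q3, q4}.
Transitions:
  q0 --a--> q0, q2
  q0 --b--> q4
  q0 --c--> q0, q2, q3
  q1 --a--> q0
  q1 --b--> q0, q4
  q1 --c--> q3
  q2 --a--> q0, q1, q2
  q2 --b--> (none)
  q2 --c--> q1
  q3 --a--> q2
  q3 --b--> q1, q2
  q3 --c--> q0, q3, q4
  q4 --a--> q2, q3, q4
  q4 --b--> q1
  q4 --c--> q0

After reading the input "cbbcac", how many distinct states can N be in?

Start: {q4}
read c: {q0}
read b: {q4}
read b: {q1}
read c: {q3}
read a: {q2}
read c: {q1}
Final reachable set {q1} has 1 state.

1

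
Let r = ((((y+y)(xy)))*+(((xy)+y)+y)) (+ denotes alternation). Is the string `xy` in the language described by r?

yes

The right alternative (((xy)+y)+y) matches xy.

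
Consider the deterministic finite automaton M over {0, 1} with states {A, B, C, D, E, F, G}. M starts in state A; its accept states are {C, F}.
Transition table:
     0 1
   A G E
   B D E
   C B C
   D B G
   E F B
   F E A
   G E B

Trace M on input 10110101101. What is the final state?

A --1--> E
E --0--> F
F --1--> A
A --1--> E
E --0--> F
F --1--> A
A --0--> G
G --1--> B
B --1--> E
E --0--> F
F --1--> A

A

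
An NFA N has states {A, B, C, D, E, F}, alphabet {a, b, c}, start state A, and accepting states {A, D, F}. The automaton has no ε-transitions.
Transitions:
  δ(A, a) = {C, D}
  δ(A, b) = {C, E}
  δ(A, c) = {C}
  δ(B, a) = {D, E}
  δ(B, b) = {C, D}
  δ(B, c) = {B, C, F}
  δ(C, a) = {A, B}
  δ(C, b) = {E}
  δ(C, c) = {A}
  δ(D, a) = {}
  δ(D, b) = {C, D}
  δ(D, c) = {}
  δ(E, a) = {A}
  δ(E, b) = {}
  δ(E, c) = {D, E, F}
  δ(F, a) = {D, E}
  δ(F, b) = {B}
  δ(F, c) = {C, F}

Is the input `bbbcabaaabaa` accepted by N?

Start: {A}
read b: {C, E}
read b: {E}
read b: {}
The reachable set is empty and stays empty for the remaining 9 symbols.
Reachable ∩ accepting = {} — empty.

rejected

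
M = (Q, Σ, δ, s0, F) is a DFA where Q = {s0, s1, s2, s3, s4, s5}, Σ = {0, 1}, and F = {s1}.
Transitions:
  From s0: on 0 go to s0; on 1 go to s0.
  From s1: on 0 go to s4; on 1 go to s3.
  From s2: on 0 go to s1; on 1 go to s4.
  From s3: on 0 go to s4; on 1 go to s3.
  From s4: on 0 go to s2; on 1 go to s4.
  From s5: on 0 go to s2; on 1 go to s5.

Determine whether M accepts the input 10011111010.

rejected

s0 --1--> s0
s0 --0--> s0
s0 --0--> s0
s0 --1--> s0
s0 --1--> s0
s0 --1--> s0
s0 --1--> s0
s0 --1--> s0
s0 --0--> s0
s0 --1--> s0
s0 --0--> s0
End in state s0, which is not an accepting state.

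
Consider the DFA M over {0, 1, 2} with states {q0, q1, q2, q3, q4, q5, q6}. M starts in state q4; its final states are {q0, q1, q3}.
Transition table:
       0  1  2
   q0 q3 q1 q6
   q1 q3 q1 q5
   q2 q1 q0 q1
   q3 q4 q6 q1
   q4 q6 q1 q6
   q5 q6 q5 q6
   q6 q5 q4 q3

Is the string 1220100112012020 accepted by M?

rejected

q4 --1--> q1
q1 --2--> q5
q5 --2--> q6
q6 --0--> q5
q5 --1--> q5
q5 --0--> q6
q6 --0--> q5
q5 --1--> q5
q5 --1--> q5
q5 --2--> q6
q6 --0--> q5
q5 --1--> q5
q5 --2--> q6
q6 --0--> q5
q5 --2--> q6
q6 --0--> q5
End in state q5, which is not an accepting state.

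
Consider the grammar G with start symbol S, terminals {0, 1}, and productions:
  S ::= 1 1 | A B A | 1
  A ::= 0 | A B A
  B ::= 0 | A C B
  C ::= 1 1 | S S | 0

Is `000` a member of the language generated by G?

yes

S ⇒ ABA ⇒ 0BA ⇒ 00A ⇒ 000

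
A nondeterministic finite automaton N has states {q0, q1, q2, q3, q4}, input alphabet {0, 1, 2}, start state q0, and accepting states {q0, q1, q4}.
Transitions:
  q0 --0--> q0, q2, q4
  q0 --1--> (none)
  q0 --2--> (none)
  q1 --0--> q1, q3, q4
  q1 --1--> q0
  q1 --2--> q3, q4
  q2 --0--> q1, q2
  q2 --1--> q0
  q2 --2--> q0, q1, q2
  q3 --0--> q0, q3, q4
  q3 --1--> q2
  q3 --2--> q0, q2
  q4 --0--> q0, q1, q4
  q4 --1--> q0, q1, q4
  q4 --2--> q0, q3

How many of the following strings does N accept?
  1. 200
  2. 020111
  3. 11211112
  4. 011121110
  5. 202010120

2

200: rejected
020111: accepted
11211112: rejected
011121110: accepted
202010120: rejected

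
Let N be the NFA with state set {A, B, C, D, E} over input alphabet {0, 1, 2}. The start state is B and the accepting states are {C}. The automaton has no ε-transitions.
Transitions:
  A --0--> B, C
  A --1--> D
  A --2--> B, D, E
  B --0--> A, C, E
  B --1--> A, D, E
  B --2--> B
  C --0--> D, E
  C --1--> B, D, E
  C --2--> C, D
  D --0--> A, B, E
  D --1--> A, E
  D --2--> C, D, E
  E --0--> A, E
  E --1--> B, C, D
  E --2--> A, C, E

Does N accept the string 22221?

Start: {B}
read 2: {B}
read 2: {B}
read 2: {B}
read 2: {B}
read 1: {A, D, E}
Reachable ∩ accepting = {} — empty.

rejected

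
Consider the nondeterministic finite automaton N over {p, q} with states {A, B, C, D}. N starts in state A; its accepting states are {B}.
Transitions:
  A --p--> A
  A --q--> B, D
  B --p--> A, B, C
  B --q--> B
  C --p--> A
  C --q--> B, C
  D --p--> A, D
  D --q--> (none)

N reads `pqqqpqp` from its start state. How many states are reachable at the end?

Start: {A}
read p: {A}
read q: {B, D}
read q: {B}
read q: {B}
read p: {A, B, C}
read q: {B, C, D}
read p: {A, B, C, D}
Final reachable set {A, B, C, D} has 4 states.

4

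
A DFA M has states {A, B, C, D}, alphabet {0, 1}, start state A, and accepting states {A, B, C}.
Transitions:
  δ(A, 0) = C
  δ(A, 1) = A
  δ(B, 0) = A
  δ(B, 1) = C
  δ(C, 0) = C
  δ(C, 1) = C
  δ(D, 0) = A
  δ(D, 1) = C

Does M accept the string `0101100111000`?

accepted

A --0--> C
C --1--> C
C --0--> C
C --1--> C
C --1--> C
C --0--> C
C --0--> C
C --1--> C
C --1--> C
C --1--> C
C --0--> C
C --0--> C
C --0--> C
End in state C, which is an accepting state.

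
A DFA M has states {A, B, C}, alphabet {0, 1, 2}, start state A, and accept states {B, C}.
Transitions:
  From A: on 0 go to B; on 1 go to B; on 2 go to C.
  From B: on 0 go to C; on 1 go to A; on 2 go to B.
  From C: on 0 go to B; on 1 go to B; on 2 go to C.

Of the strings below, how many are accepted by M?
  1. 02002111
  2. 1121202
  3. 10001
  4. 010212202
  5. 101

02002111: rejected
1121202: accepted
10001: accepted
010212202: accepted
101: accepted

4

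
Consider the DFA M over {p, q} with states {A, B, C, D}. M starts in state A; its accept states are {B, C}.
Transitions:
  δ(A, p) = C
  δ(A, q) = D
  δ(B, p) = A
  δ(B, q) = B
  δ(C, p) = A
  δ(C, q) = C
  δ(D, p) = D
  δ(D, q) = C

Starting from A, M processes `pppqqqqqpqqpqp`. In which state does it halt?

A --p--> C
C --p--> A
A --p--> C
C --q--> C
C --q--> C
C --q--> C
C --q--> C
C --q--> C
C --p--> A
A --q--> D
D --q--> C
C --p--> A
A --q--> D
D --p--> D

D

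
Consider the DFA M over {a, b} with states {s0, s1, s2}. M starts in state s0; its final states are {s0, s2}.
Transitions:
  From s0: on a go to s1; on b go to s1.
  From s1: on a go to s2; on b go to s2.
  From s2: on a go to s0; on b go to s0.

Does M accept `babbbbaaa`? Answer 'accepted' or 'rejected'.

s0 --b--> s1
s1 --a--> s2
s2 --b--> s0
s0 --b--> s1
s1 --b--> s2
s2 --b--> s0
s0 --a--> s1
s1 --a--> s2
s2 --a--> s0
End in state s0, which is an accepting state.

accepted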